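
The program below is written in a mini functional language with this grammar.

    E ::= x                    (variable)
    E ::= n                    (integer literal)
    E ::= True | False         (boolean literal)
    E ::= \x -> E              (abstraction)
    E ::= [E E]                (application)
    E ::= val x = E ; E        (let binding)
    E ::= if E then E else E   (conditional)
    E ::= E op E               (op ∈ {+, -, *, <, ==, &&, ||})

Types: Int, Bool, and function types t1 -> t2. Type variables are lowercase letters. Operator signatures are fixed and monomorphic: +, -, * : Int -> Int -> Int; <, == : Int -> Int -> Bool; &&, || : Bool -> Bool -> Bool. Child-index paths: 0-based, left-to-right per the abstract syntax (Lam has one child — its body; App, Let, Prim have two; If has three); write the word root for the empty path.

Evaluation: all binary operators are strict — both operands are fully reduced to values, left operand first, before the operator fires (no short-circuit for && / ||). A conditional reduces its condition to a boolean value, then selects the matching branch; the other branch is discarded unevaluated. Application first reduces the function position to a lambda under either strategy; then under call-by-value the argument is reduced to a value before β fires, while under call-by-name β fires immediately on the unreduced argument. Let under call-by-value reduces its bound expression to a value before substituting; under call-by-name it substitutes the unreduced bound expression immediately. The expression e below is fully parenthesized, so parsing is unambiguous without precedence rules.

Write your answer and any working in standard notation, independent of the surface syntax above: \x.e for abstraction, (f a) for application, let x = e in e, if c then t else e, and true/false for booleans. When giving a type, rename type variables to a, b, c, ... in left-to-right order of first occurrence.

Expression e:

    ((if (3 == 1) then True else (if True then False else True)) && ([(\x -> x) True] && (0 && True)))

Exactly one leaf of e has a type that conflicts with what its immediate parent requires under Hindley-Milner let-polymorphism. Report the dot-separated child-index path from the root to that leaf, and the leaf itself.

Derivation:
  unify Int ~ Int
  unify Int ~ Int
  unify Bool ~ Bool
  unify Bool ~ Bool
  unify Bool ~ Bool
  unify Bool ~ Bool
  unify Bool ~ Bool
x : a
\x._ : a -> a
  unify a -> a ~ Bool -> b
  unify a ~ Bool
  unify Bool ~ b
_ _ : Bool
  unify Bool ~ Bool
  unify Int ~ Bool
  FAIL: mismatch Int ~ Bool

Answer: 1.1.0 : 0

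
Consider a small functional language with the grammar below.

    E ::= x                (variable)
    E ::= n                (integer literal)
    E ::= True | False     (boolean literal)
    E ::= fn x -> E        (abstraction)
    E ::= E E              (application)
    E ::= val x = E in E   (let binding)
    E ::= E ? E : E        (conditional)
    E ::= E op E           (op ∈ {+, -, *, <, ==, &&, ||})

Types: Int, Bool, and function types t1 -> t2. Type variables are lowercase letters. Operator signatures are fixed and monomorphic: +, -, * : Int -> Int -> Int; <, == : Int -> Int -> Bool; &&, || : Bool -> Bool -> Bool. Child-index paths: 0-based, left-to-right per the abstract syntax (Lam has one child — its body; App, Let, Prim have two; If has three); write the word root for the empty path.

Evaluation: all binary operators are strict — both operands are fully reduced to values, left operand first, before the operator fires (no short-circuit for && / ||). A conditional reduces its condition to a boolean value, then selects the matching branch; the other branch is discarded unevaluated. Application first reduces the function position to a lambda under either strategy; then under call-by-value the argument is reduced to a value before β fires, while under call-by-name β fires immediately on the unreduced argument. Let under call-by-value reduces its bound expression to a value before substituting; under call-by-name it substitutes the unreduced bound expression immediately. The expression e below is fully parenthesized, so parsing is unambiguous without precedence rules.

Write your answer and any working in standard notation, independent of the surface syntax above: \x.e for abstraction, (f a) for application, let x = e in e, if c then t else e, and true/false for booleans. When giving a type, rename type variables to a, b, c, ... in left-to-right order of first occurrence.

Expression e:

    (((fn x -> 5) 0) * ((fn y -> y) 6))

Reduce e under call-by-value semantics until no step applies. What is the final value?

Answer: 30

Derivation:
step 0: (((\x.5) 0) * ((\y.y) 6))
step 1: [beta@0] (5 * ((\y.y) 6))
step 2: [beta@1] (5 * 6)
step 3: [delta@root] 30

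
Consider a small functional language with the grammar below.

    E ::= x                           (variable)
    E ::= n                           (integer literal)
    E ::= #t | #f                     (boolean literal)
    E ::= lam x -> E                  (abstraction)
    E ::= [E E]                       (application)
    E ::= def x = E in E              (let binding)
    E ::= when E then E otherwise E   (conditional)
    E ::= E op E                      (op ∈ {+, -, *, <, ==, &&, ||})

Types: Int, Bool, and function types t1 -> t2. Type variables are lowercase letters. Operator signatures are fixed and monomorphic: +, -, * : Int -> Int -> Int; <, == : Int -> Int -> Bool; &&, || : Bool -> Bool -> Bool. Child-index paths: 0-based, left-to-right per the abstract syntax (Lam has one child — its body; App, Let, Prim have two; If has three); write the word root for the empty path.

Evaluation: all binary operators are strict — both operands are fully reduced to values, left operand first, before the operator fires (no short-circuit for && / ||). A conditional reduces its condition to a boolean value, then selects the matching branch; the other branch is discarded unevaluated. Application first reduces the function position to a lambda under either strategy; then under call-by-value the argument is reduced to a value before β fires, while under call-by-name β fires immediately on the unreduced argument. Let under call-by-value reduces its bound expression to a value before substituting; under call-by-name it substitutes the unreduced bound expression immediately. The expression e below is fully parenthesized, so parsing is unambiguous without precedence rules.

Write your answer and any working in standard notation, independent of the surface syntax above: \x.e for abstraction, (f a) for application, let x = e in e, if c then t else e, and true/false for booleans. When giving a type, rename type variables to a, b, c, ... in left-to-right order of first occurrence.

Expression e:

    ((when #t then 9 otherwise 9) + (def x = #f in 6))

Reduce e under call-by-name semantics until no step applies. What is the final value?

Answer: 15

Working:
step 0: ((if true then 9 else 9) + (let x = false in 6))
step 1: [if@0] (9 + (let x = false in 6))
step 2: [let@1] (9 + 6)
step 3: [delta@root] 15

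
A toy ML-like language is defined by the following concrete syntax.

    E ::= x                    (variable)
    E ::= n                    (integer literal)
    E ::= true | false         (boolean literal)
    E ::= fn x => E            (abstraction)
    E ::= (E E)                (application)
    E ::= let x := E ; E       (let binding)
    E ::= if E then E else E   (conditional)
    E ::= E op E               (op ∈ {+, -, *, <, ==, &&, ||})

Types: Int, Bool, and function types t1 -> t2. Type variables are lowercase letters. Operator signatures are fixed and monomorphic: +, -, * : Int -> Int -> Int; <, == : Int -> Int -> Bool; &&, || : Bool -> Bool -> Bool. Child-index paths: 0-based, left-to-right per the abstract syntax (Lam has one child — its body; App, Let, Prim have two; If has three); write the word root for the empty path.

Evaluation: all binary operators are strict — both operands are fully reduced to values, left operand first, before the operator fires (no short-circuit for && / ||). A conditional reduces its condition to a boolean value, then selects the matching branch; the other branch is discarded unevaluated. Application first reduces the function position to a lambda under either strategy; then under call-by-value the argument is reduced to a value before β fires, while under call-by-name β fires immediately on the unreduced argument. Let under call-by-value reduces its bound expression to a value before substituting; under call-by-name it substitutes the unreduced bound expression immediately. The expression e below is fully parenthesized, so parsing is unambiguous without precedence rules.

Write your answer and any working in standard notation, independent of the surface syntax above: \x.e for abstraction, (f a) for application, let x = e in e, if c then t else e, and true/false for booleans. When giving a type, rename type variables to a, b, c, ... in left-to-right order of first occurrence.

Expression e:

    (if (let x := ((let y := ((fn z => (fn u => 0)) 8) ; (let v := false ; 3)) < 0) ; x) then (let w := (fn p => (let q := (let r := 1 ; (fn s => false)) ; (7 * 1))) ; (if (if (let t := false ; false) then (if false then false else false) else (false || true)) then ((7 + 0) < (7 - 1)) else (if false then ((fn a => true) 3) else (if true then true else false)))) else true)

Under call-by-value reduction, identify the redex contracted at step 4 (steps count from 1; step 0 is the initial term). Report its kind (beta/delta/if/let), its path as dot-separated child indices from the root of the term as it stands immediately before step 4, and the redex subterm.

Derivation:
step 0: (if (let x = ((let y = ((\z.(\u.0)) 8) in (let v = false in 3)) < 0) in x) then (let w = (\p.(let q = (let r = 1 in (\s.false)) in (7 * 1))) in (if (if (let t = false in false) then (if false then false else false) else (false || true)) then ((7 + 0) < (7 - 1)) else (if false then ((\a.true) 3) else (if true then true else false)))) else true)
step 1: [beta@0.0.0.0] (if (let x = ((let y = (\u.0) in (let v = false in 3)) < 0) in x) then (let w = (\p.(let q = (let r = 1 in (\s.false)) in (7 * 1))) in (if (if (let t = false in false) then (if false then false else false) else (false || true)) then ((7 + 0) < (7 - 1)) else (if false then ((\a.true) 3) else (if true then true else false)))) else true)
step 2: [let@0.0.0] (if (let x = ((let v = false in 3) < 0) in x) then (let w = (\p.(let q = (let r = 1 in (\s.false)) in (7 * 1))) in (if (if (let t = false in false) then (if false then false else false) else (false || true)) then ((7 + 0) < (7 - 1)) else (if false then ((\a.true) 3) else (if true then true else false)))) else true)
step 3: [let@0.0.0] (if (let x = (3 < 0) in x) then (let w = (\p.(let q = (let r = 1 in (\s.false)) in (7 * 1))) in (if (if (let t = false in false) then (if false then false else false) else (false || true)) then ((7 + 0) < (7 - 1)) else (if false then ((\a.true) 3) else (if true then true else false)))) else true)
step 4: [delta@0.0] (if (let x = false in x) then (let w = (\p.(let q = (let r = 1 in (\s.false)) in (7 * 1))) in (if (if (let t = false in false) then (if false then false else false) else (false || true)) then ((7 + 0) < (7 - 1)) else (if false then ((\a.true) 3) else (if true then true else false)))) else true)

Answer: delta at 0.0 : (3 < 0)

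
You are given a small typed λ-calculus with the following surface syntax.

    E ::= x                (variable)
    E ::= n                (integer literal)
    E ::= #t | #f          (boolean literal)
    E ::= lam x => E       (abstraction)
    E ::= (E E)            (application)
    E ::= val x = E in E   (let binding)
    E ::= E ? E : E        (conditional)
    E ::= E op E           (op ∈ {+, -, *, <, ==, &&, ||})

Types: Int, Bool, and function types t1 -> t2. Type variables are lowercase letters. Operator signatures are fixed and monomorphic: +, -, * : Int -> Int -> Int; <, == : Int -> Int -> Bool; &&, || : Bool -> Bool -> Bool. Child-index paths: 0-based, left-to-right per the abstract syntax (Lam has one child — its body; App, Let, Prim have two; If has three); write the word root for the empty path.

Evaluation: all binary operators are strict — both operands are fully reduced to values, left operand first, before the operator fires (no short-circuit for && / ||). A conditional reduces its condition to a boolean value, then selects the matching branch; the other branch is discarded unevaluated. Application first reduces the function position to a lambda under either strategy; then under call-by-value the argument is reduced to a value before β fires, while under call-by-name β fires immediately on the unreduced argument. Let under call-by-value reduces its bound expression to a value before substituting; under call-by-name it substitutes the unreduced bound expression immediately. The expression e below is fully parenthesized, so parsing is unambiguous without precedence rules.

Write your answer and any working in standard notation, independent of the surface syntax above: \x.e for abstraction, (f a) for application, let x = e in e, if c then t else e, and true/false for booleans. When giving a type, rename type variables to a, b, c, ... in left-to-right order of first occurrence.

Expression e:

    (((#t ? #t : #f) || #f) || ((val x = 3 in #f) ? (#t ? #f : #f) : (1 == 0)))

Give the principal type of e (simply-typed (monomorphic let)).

Derivation:
  unify Bool ~ Bool
  unify Bool ~ Bool
  unify Bool ~ Bool
  unify Bool ~ Bool
  unify Bool ~ Bool
let x : Int
  unify Bool ~ Bool
  unify Bool ~ Bool
  unify Bool ~ Bool
  unify Int ~ Int
  unify Int ~ Int
  unify Bool ~ Bool
  unify Bool ~ Bool

Answer: Bool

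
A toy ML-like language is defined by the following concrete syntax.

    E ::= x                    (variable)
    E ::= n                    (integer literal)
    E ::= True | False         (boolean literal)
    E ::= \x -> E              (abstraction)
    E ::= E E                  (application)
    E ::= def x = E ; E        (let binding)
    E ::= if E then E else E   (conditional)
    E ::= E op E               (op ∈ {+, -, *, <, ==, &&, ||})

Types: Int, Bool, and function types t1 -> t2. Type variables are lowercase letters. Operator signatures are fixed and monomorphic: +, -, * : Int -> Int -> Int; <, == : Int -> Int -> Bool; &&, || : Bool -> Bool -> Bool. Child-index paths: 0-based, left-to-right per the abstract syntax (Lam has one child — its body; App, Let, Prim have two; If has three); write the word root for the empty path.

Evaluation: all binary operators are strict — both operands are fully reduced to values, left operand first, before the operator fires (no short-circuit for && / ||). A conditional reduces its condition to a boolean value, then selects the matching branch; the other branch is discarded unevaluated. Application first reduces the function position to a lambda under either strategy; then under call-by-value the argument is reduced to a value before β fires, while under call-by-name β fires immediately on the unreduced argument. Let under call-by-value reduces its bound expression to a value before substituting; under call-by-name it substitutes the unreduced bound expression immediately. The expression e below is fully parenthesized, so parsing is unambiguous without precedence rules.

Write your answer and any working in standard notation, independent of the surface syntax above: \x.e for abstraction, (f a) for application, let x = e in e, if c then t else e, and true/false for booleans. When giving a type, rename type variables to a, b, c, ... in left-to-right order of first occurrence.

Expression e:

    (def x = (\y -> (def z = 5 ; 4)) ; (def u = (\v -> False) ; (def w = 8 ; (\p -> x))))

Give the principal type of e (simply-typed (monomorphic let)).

Answer: a -> b -> Int

Trace:
let z : Int
\y._ : a -> Int
let x : a -> Int
\v._ : b -> Bool
let u : b -> Bool
let w : Int
x : a -> Int
\p._ : c -> a -> Int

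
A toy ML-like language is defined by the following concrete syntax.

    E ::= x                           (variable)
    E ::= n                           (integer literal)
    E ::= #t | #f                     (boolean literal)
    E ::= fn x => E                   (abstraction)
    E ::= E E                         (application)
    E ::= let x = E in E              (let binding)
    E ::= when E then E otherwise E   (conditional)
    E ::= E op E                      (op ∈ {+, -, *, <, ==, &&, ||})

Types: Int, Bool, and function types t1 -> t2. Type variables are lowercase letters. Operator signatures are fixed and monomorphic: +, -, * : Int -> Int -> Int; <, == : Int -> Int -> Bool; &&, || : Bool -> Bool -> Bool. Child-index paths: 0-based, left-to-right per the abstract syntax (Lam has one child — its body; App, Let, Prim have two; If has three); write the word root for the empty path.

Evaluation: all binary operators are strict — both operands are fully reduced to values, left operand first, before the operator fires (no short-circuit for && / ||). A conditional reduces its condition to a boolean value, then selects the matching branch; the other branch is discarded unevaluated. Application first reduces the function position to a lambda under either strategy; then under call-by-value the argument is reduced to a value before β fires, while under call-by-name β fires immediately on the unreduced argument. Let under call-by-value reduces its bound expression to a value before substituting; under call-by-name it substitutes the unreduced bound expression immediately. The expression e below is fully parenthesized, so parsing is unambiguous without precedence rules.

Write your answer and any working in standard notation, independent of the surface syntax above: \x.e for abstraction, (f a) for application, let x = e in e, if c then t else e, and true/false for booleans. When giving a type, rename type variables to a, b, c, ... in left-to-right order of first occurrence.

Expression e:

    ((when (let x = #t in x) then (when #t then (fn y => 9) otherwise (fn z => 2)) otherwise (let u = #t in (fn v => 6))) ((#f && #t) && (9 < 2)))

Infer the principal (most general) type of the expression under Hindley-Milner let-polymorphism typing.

Working:
let x : Bool
x : Bool
  unify Bool ~ Bool
  unify Bool ~ Bool
\y._ : a -> Int
\z._ : b -> Int
  unify a -> Int ~ b -> Int
  unify a ~ b
  unify Int ~ Int
let u : Bool
\v._ : c -> Int
  unify b -> Int ~ c -> Int
  unify b ~ c
  unify Int ~ Int
  unify Bool ~ Bool
  unify Bool ~ Bool
  unify Bool ~ Bool
  unify Int ~ Int
  unify Int ~ Int
  unify Bool ~ Bool
  unify c -> Int ~ Bool -> d
  unify c ~ Bool
  unify Int ~ d
_ _ : Int

Answer: Int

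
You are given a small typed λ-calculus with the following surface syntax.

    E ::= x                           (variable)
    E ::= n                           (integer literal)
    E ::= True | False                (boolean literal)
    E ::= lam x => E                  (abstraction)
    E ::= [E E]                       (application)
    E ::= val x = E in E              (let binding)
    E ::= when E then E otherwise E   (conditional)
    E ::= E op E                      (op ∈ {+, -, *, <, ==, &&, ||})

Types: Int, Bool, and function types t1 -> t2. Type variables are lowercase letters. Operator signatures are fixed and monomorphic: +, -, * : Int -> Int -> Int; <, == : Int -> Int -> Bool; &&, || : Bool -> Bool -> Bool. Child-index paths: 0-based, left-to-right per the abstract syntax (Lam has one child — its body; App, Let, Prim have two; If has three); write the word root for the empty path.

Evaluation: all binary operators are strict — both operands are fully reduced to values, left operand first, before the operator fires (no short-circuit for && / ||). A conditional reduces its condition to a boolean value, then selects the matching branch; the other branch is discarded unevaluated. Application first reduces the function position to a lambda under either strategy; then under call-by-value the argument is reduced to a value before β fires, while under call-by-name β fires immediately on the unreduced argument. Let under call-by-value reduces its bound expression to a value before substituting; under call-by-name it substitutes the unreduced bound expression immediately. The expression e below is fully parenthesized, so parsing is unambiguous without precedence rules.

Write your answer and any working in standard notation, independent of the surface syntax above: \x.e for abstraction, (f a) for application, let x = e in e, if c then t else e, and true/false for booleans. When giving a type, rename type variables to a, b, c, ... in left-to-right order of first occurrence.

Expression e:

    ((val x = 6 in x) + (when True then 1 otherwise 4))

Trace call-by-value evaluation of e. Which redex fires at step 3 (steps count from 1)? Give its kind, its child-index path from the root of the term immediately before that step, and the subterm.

Derivation:
step 0: ((let x = 6 in x) + (if true then 1 else 4))
step 1: [let@0] (6 + (if true then 1 else 4))
step 2: [if@1] (6 + 1)
step 3: [delta@root] 7

Answer: delta at root : (6 + 1)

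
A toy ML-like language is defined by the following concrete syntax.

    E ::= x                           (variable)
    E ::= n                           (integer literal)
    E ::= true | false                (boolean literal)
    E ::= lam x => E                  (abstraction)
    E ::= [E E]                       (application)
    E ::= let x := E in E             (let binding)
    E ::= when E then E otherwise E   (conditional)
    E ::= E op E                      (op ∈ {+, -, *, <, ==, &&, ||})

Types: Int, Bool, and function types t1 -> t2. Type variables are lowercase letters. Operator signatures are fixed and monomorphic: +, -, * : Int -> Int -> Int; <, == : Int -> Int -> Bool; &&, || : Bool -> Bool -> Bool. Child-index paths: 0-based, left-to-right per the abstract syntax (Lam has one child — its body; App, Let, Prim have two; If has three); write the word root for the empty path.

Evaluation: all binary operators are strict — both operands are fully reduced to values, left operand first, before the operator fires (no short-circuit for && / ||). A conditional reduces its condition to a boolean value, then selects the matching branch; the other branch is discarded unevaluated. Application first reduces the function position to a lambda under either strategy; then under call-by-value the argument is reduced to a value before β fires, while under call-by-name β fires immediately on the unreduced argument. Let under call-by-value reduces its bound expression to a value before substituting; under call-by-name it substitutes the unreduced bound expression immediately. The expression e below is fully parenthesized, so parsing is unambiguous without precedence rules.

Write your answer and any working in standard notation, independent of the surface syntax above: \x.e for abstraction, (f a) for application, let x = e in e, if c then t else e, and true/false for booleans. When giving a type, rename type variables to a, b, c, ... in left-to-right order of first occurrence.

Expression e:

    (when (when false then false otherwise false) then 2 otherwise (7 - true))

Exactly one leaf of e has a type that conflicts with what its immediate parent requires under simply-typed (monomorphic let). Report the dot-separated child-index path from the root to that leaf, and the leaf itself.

Derivation:
  unify Bool ~ Bool
  unify Bool ~ Bool
  unify Bool ~ Bool
  unify Int ~ Int
  unify Bool ~ Int
  FAIL: mismatch Bool ~ Int

Answer: 2.1 : true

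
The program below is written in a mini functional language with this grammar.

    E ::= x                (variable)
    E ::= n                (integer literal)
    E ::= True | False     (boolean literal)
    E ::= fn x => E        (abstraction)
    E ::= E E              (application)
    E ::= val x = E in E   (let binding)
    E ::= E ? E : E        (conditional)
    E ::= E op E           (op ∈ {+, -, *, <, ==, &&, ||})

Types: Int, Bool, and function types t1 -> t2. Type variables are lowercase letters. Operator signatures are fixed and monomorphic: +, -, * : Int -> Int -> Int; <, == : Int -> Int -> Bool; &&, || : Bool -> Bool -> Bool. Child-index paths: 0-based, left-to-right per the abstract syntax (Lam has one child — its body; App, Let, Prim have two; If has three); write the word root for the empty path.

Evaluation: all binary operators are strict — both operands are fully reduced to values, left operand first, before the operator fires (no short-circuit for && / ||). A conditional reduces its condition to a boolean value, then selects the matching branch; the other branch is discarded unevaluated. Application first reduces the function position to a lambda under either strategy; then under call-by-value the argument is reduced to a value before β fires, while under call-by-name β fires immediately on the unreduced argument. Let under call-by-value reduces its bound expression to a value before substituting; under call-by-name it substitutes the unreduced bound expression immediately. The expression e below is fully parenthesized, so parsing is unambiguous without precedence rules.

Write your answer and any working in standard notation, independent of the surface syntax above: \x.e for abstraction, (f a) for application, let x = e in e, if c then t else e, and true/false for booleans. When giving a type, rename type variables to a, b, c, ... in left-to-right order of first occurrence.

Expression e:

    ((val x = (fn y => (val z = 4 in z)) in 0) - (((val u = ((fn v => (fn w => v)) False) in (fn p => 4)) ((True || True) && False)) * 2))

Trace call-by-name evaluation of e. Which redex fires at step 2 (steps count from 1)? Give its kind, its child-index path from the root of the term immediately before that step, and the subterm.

Working:
step 0: ((let x = (\y.(let z = 4 in z)) in 0) - (((let u = ((\v.(\w.v)) false) in (\p.4)) ((true || true) && false)) * 2))
step 1: [let@0] (0 - (((let u = ((\v.(\w.v)) false) in (\p.4)) ((true || true) && false)) * 2))
step 2: [let@1.0.0] (0 - (((\p.4) ((true || true) && false)) * 2))

Answer: let at 1.0.0 : (let u = ((\v.(\w.v)) false) in (\p.4))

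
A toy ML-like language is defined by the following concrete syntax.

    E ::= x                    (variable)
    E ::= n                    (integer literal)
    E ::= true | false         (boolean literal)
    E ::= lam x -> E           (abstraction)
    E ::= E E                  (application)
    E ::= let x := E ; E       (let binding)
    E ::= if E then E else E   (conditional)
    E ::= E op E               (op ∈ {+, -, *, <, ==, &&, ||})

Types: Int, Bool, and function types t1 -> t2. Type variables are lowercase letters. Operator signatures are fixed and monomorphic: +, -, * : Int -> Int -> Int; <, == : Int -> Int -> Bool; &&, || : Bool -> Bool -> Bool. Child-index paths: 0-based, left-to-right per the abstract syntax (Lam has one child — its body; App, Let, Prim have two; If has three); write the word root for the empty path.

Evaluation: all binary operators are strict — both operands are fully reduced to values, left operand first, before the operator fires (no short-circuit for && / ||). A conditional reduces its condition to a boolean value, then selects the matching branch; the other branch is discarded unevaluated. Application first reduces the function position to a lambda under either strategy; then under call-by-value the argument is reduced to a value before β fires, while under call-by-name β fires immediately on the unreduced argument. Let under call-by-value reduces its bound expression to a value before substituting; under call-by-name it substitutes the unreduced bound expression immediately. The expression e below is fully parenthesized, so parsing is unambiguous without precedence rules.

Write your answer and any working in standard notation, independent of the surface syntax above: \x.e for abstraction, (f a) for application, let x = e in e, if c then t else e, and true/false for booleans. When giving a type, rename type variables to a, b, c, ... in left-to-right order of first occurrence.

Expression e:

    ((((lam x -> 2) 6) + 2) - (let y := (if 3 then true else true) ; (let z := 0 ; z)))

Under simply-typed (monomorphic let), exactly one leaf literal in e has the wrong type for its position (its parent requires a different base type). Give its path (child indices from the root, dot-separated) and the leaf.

Answer: 1.0.0 : 3

Derivation:
\x._ : a -> Int
  unify a -> Int ~ Int -> b
  unify a ~ Int
  unify Int ~ b
_ _ : Int
  unify Int ~ Int
  unify Int ~ Int
  unify Int ~ Int
  unify Int ~ Bool
  FAIL: mismatch Int ~ Bool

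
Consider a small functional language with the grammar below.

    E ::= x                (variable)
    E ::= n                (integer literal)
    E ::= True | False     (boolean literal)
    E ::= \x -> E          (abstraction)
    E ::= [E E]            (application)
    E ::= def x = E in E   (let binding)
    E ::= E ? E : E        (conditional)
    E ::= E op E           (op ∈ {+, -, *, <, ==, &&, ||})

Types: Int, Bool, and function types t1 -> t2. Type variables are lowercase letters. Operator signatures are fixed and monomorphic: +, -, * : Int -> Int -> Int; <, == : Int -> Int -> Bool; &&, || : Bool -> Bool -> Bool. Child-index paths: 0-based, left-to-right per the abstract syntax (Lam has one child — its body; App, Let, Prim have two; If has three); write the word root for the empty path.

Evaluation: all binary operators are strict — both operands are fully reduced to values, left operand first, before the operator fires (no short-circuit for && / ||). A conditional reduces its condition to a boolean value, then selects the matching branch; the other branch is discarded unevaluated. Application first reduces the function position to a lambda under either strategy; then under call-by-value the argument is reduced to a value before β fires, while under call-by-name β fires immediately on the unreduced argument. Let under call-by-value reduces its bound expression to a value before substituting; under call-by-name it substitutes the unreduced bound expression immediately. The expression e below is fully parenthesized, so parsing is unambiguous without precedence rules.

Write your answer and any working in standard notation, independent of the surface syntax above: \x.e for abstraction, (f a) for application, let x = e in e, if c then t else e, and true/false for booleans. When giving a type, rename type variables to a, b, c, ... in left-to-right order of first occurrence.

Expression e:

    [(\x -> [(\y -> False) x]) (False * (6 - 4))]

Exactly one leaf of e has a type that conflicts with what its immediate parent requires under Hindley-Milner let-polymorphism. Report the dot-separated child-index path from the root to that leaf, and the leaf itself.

Working:
\y._ : b -> Bool
x : a
  unify b -> Bool ~ a -> c
  unify b ~ a
  unify Bool ~ c
_ _ : Bool
\x._ : a -> Bool
  unify Bool ~ Int
  FAIL: mismatch Bool ~ Int

Answer: 1.0 : false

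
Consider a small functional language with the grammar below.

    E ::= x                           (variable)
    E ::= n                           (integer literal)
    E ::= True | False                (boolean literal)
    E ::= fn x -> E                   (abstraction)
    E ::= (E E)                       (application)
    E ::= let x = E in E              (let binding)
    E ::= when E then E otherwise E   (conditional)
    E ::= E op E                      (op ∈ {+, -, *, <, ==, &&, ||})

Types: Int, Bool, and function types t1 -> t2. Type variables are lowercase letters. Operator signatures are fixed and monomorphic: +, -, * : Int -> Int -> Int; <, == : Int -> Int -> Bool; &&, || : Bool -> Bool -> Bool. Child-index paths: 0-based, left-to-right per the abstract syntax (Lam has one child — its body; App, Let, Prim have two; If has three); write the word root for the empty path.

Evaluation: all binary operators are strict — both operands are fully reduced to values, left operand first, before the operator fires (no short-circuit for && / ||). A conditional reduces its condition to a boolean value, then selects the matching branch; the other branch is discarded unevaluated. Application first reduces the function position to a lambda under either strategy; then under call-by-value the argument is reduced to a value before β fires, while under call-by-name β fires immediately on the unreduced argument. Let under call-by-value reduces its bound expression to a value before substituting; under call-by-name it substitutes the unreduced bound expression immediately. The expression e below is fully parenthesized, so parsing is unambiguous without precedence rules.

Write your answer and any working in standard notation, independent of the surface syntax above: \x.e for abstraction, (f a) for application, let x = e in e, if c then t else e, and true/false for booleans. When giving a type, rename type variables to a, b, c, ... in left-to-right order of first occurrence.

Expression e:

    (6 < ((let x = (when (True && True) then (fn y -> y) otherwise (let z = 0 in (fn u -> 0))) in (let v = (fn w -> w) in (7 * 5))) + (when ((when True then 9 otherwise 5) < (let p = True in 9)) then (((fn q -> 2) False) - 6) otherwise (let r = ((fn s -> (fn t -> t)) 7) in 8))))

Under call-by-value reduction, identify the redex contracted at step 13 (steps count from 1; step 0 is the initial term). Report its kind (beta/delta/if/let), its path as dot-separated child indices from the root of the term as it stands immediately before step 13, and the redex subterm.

Derivation:
step 0: (6 < ((let x = (if (true && true) then (\y.y) else (let z = 0 in (\u.0))) in (let v = (\w.w) in (7 * 5))) + (if ((if true then 9 else 5) < (let p = true in 9)) then (((\q.2) false) - 6) else (let r = ((\s.(\t.t)) 7) in 8))))
step 1: [delta@1.0.0.0] (6 < ((let x = (if true then (\y.y) else (let z = 0 in (\u.0))) in (let v = (\w.w) in (7 * 5))) + (if ((if true then 9 else 5) < (let p = true in 9)) then (((\q.2) false) - 6) else (let r = ((\s.(\t.t)) 7) in 8))))
step 2: [if@1.0.0] (6 < ((let x = (\y.y) in (let v = (\w.w) in (7 * 5))) + (if ((if true then 9 else 5) < (let p = true in 9)) then (((\q.2) false) - 6) else (let r = ((\s.(\t.t)) 7) in 8))))
step 3: [let@1.0] (6 < ((let v = (\w.w) in (7 * 5)) + (if ((if true then 9 else 5) < (let p = true in 9)) then (((\q.2) false) - 6) else (let r = ((\s.(\t.t)) 7) in 8))))
step 4: [let@1.0] (6 < ((7 * 5) + (if ((if true then 9 else 5) < (let p = true in 9)) then (((\q.2) false) - 6) else (let r = ((\s.(\t.t)) 7) in 8))))
step 5: [delta@1.0] (6 < (35 + (if ((if true then 9 else 5) < (let p = true in 9)) then (((\q.2) false) - 6) else (let r = ((\s.(\t.t)) 7) in 8))))
step 6: [if@1.1.0.0] (6 < (35 + (if (9 < (let p = true in 9)) then (((\q.2) false) - 6) else (let r = ((\s.(\t.t)) 7) in 8))))
step 7: [let@1.1.0.1] (6 < (35 + (if (9 < 9) then (((\q.2) false) - 6) else (let r = ((\s.(\t.t)) 7) in 8))))
step 8: [delta@1.1.0] (6 < (35 + (if false then (((\q.2) false) - 6) else (let r = ((\s.(\t.t)) 7) in 8))))
step 9: [if@1.1] (6 < (35 + (let r = ((\s.(\t.t)) 7) in 8)))
step 10: [beta@1.1.0] (6 < (35 + (let r = (\t.t) in 8)))
step 11: [let@1.1] (6 < (35 + 8))
step 12: [delta@1] (6 < 43)
step 13: [delta@root] true

Answer: delta at root : (6 < 43)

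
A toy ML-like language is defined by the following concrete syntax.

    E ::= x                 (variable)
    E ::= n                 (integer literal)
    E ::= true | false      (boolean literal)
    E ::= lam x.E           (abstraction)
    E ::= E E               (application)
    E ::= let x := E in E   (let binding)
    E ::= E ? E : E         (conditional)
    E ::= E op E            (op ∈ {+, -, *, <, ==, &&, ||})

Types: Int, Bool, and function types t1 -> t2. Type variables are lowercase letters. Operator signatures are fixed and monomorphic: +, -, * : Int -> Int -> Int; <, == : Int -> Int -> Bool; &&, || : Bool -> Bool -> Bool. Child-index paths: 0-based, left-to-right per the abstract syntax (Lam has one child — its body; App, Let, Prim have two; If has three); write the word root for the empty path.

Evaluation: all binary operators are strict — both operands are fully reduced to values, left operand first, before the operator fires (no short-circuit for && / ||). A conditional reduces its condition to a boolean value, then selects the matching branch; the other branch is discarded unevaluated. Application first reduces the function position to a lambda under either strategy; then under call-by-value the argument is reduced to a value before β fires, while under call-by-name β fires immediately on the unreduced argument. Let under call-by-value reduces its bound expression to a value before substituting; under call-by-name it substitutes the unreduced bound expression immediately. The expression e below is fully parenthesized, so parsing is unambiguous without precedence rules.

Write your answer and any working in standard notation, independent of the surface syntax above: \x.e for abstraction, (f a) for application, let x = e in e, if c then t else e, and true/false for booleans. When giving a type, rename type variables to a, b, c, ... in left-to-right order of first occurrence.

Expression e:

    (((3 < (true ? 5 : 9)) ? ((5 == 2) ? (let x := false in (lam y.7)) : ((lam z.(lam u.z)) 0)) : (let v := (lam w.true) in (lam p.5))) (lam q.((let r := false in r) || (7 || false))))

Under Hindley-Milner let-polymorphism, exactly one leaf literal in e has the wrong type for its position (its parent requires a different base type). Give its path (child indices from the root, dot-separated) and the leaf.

Derivation:
  unify Int ~ Int
  unify Bool ~ Bool
  unify Int ~ Int
  unify Int ~ Int
  unify Bool ~ Bool
  unify Int ~ Int
  unify Int ~ Int
  unify Bool ~ Bool
let x : Bool
\y._ : a -> Int
z : b
\u._ : c -> b
\z._ : b -> c -> b
  unify b -> c -> b ~ Int -> d
  unify b ~ Int
  unify c -> Int ~ d
_ _ : c -> Int
  unify a -> Int ~ c -> Int
  unify a ~ c
  unify Int ~ Int
\w._ : e -> Bool
let v : forall. e -> Bool
\p._ : f -> Int
  unify c -> Int ~ f -> Int
  unify c ~ f
  unify Int ~ Int
let r : Bool
r : Bool
  unify Bool ~ Bool
  unify Int ~ Bool
  FAIL: mismatch Int ~ Bool

Answer: 1.0.1.0 : 7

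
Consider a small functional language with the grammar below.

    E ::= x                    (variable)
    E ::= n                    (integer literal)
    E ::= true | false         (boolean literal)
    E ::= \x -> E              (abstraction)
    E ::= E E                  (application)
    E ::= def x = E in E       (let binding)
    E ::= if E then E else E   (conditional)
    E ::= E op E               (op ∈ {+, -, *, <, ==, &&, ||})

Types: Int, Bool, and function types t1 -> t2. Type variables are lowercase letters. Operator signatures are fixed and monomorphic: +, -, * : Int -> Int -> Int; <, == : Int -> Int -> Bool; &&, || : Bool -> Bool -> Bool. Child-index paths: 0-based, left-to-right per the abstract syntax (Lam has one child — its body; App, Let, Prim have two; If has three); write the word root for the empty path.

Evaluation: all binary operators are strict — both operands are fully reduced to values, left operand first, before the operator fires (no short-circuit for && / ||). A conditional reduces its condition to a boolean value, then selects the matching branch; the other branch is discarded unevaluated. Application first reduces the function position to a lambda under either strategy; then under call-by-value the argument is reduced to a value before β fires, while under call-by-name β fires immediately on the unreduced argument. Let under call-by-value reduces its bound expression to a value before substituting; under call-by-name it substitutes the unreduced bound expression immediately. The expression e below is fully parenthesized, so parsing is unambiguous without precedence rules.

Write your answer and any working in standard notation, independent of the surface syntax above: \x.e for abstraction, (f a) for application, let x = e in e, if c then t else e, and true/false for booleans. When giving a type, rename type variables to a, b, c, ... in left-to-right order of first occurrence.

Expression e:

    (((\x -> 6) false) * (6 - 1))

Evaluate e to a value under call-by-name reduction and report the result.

Working:
step 0: (((\x.6) false) * (6 - 1))
step 1: [beta@0] (6 * (6 - 1))
step 2: [delta@1] (6 * 5)
step 3: [delta@root] 30

Answer: 30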